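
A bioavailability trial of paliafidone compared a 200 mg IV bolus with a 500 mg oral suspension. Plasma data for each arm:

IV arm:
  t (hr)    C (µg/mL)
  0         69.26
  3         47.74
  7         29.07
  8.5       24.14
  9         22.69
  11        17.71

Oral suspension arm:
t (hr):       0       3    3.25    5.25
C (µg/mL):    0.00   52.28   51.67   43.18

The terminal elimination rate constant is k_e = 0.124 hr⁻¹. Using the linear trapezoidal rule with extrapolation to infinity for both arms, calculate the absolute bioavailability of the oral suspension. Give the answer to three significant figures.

Trapezoidal AUC_0→11 (IV):
  [0→3]: (69.26+47.74)/2 × 3 = 175.5
  [3→7]: (47.74+29.07)/2 × 4 = 153.62
  [7→8.5]: (29.07+24.14)/2 × 1.5 = 39.9075
  [8.5→9]: (24.14+22.69)/2 × 0.5 = 11.7075
  [9→11]: (22.69+17.71)/2 × 2 = 40.4
  Sum = 421.135 µg/mL·hr
IV tail: 17.71/0.124 = 142.823; AUC_iv,0→∞ = 421.135 + 142.823 = 563.958 µg/mL·hr
Trapezoidal AUC_0→5.25 (oral suspension):
  [0→3]: (0.00+52.28)/2 × 3 = 78.42
  [3→3.25]: (52.28+51.67)/2 × 0.25 = 12.99375
  [3.25→5.25]: (51.67+43.18)/2 × 2 = 94.85
  Sum = 186.26375 µg/mL·hr
oral suspension tail: 43.18/0.124 = 348.226; AUC_ev,0→∞ = 186.26375 + 348.226 = 534.48975 µg/mL·hr
F = (AUC_ev/D_ev)/(AUC_iv/D_iv) = (534.48975/500)/(563.958/200) = 1.0689795/2.81979 = 0.3791

F = 0.379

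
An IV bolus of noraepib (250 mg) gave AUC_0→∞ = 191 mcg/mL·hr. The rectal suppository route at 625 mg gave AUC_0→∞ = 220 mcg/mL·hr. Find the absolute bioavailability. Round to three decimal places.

F = 0.461

F = (AUC_ev / D_ev) / (AUC_iv / D_iv)
  = (220/625) / (191/250)
  = 0.352 / 0.764 = 0.4607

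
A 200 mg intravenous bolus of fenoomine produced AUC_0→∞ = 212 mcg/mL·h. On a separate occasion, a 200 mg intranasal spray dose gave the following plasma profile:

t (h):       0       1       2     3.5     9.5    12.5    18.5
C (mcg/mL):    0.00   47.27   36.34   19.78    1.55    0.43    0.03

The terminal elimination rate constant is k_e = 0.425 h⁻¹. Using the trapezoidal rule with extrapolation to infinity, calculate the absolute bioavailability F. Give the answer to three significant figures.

F = 0.830

Trapezoidal AUC_0→18.5 (intranasal spray):
  [0→1]: (0.00+47.27)/2 × 1 = 23.635
  [1→2]: (47.27+36.34)/2 × 1 = 41.805
  [2→3.5]: (36.34+19.78)/2 × 1.5 = 42.09
  [3.5→9.5]: (19.78+1.55)/2 × 6 = 63.99
  [9.5→12.5]: (1.55+0.43)/2 × 3 = 2.97
  [12.5→18.5]: (0.43+0.03)/2 × 6 = 1.38
  Sum = 175.87 mcg/mL·h
Tail: C_last/k_e = 0.03/0.425 = 0.071
AUC_0→∞ (intranasal spray) = 175.87 + 0.071 = 175.941 mcg/mL·h
F = (AUC_ev/D_ev)/(AUC_iv/D_iv) = (175.941/200)/(212/200) = 0.879705/1.06 = 0.8299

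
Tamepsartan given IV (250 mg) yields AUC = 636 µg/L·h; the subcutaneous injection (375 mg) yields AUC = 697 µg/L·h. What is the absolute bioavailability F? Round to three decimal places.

F = (AUC_ev / D_ev) / (AUC_iv / D_iv)
  = (697/375) / (636/250)
  = 1.85867 / 2.544 = 0.7306

F = 0.731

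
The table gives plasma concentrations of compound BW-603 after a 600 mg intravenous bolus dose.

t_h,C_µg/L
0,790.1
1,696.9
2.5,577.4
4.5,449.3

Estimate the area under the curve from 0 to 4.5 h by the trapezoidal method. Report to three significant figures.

AUC = 2730 µg/L·h

Trapezoidal AUC_0→4.5:
  [0→1]: (790.1+696.9)/2 × 1 = 743.5
  [1→2.5]: (696.9+577.4)/2 × 1.5 = 955.725
  [2.5→4.5]: (577.4+449.3)/2 × 2 = 1026.7
  Sum = 2725.925 µg/L·h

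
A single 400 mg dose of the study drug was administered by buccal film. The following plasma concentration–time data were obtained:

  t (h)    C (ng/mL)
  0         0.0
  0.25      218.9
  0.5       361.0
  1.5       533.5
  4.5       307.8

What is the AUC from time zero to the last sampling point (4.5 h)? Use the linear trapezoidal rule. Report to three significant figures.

AUC = 1810 ng/mL·h

Trapezoidal AUC_0→4.5:
  [0→0.25]: (0.0+218.9)/2 × 0.25 = 27.3625
  [0.25→0.5]: (218.9+361.0)/2 × 0.25 = 72.4875
  [0.5→1.5]: (361.0+533.5)/2 × 1 = 447.25
  [1.5→4.5]: (533.5+307.8)/2 × 3 = 1261.95
  Sum = 1809.05 ng/mL·h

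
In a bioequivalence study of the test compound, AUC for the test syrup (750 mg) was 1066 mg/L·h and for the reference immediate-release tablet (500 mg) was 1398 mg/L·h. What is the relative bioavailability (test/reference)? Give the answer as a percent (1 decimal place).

F_rel = (AUC_test/D_test) / (AUC_ref/D_ref)
      = (1066/750) / (1398/500)
      = 1.42133 / 2.796 = 0.5083 = 50.83%

F_rel = 50.8%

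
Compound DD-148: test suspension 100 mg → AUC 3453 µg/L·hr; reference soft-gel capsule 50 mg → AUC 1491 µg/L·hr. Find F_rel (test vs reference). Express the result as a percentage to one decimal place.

F_rel = 115.8%

F_rel = (AUC_test/D_test) / (AUC_ref/D_ref)
      = (3453/100) / (1491/50)
      = 34.53 / 29.82 = 1.1579 = 115.79%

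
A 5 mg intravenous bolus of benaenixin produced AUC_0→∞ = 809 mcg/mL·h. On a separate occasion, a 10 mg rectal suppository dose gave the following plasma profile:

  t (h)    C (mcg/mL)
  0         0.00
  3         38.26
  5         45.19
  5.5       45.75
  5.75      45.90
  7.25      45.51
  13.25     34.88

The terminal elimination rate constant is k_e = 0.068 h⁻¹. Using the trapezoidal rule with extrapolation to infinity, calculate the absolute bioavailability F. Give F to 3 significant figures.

Trapezoidal AUC_0→13.25 (rectal suppository):
  [0→3]: (0.00+38.26)/2 × 3 = 57.39
  [3→5]: (38.26+45.19)/2 × 2 = 83.45
  [5→5.5]: (45.19+45.75)/2 × 0.5 = 22.735
  [5.5→5.75]: (45.75+45.90)/2 × 0.25 = 11.45625
  [5.75→7.25]: (45.90+45.51)/2 × 1.5 = 68.5575
  [7.25→13.25]: (45.51+34.88)/2 × 6 = 241.17
  Sum = 484.75875 mcg/mL·h
Tail: C_last/k_e = 34.88/0.068 = 512.941
AUC_0→∞ (rectal suppository) = 484.75875 + 512.941 = 997.69975 mcg/mL·h
F = (AUC_ev/D_ev)/(AUC_iv/D_iv) = (997.69975/10)/(809/5) = 99.769975/161.8 = 0.6166

F = 0.617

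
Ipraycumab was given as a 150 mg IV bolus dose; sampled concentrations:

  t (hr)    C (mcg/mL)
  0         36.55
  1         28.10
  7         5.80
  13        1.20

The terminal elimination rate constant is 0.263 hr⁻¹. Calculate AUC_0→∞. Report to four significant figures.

AUC = 159.6 mcg/mL·hr

Trapezoidal AUC_0→13:
  [0→1]: (36.55+28.10)/2 × 1 = 32.325
  [1→7]: (28.10+5.80)/2 × 6 = 101.7
  [7→13]: (5.80+1.20)/2 × 6 = 21.0
  Sum = 155.025 mcg/mL·hr
Extrapolated tail: C_last / k_e = 1.20 / 0.263 = 4.563
AUC_0→∞ = 155.025 + 4.563 = 159.588 mcg/mL·hr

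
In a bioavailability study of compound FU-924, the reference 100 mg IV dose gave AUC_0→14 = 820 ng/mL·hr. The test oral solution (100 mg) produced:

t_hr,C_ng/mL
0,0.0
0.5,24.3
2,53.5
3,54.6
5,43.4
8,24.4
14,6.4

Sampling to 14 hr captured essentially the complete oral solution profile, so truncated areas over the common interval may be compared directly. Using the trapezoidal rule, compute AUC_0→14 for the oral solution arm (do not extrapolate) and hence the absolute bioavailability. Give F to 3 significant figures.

Trapezoidal AUC_0→14 (oral solution):
  [0→0.5]: (0.0+24.3)/2 × 0.5 = 6.075
  [0.5→2]: (24.3+53.5)/2 × 1.5 = 58.35
  [2→3]: (53.5+54.6)/2 × 1 = 54.05
  [3→5]: (54.6+43.4)/2 × 2 = 98.0
  [5→8]: (43.4+24.4)/2 × 3 = 101.7
  [8→14]: (24.4+6.4)/2 × 6 = 92.4
  Sum = 410.575 ng/mL·hr
F = (AUC_ev/D_ev)/(AUC_iv/D_iv) = (410.575/100)/(820/100) = 4.10575/8.2 = 0.5007

F = 0.501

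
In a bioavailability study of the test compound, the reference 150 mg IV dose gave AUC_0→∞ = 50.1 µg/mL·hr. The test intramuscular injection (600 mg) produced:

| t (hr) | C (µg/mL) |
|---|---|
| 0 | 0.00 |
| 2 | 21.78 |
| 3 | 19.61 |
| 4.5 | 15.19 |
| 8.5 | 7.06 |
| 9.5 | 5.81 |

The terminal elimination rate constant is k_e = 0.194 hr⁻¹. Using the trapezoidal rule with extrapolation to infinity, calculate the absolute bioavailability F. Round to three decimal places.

Trapezoidal AUC_0→9.5 (intramuscular injection):
  [0→2]: (0.00+21.78)/2 × 2 = 21.78
  [2→3]: (21.78+19.61)/2 × 1 = 20.695
  [3→4.5]: (19.61+15.19)/2 × 1.5 = 26.1
  [4.5→8.5]: (15.19+7.06)/2 × 4 = 44.5
  [8.5→9.5]: (7.06+5.81)/2 × 1 = 6.435
  Sum = 119.51 µg/mL·hr
Tail: C_last/k_e = 5.81/0.194 = 29.948
AUC_0→∞ (intramuscular injection) = 119.51 + 29.948 = 149.458 µg/mL·hr
F = (AUC_ev/D_ev)/(AUC_iv/D_iv) = (149.458/600)/(50.1/150) = 0.249097/0.334 = 0.7458

F = 0.746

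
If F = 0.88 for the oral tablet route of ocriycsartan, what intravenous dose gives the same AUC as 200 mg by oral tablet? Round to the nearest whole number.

D_iv = 176 mg

Systemic exposure from an extravascular dose = F × D_ev, so the equivalent IV dose is F × D_ev.
D_iv = F × D_ev = 0.88 × 200 = 176 mg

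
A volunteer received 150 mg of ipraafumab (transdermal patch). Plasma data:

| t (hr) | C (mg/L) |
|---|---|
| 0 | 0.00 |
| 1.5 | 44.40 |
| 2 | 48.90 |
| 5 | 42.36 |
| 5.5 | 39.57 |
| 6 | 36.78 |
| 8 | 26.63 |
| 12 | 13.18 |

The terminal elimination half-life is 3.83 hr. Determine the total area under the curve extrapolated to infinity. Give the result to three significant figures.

Trapezoidal AUC_0→12:
  [0→1.5]: (0.00+44.40)/2 × 1.5 = 33.3
  [1.5→2]: (44.40+48.90)/2 × 0.5 = 23.325
  [2→5]: (48.90+42.36)/2 × 3 = 136.89
  [5→5.5]: (42.36+39.57)/2 × 0.5 = 20.4825
  [5.5→6]: (39.57+36.78)/2 × 0.5 = 19.0875
  [6→8]: (36.78+26.63)/2 × 2 = 63.41
  [8→12]: (26.63+13.18)/2 × 4 = 79.62
  Sum = 376.115 mg/L·hr
k_e = ln2 / t½ = 0.693147 / 3.83 = 0.1810 hr^-1
Extrapolated tail: C_last / k_e = 13.18 / 0.181 = 72.818
AUC_0→∞ = 376.115 + 72.818 = 448.933 mg/L·hr

AUC = 449 mg/L·hr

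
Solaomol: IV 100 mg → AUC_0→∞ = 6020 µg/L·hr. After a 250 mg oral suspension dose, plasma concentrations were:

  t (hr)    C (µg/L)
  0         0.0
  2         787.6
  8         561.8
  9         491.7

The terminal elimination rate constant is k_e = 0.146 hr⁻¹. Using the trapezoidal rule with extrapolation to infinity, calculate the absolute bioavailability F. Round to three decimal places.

F = 0.580

Trapezoidal AUC_0→9 (oral suspension):
  [0→2]: (0.0+787.6)/2 × 2 = 787.6
  [2→8]: (787.6+561.8)/2 × 6 = 4048.2
  [8→9]: (561.8+491.7)/2 × 1 = 526.75
  Sum = 5362.55 µg/L·hr
Tail: C_last/k_e = 491.7/0.146 = 3367.808
AUC_0→∞ (oral suspension) = 5362.55 + 3367.808 = 8730.358 µg/L·hr
F = (AUC_ev/D_ev)/(AUC_iv/D_iv) = (8730.358/250)/(6020/100) = 34.921432/60.2 = 0.5801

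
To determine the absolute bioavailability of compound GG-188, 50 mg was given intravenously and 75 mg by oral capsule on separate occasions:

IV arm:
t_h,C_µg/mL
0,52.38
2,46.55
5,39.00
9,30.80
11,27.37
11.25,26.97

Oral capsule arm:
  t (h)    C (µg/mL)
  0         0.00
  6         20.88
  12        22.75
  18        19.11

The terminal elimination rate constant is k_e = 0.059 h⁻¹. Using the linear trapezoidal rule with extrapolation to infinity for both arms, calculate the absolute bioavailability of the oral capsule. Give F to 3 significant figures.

F = 0.482

Trapezoidal AUC_0→11.25 (IV):
  [0→2]: (52.38+46.55)/2 × 2 = 98.93
  [2→5]: (46.55+39.00)/2 × 3 = 128.325
  [5→9]: (39.00+30.80)/2 × 4 = 139.6
  [9→11]: (30.80+27.37)/2 × 2 = 58.17
  [11→11.25]: (27.37+26.97)/2 × 0.25 = 6.7925
  Sum = 431.8175 µg/mL·h
IV tail: 26.97/0.059 = 457.119; AUC_iv,0→∞ = 431.8175 + 457.119 = 888.9365 µg/mL·h
Trapezoidal AUC_0→18 (oral capsule):
  [0→6]: (0.00+20.88)/2 × 6 = 62.64
  [6→12]: (20.88+22.75)/2 × 6 = 130.89
  [12→18]: (22.75+19.11)/2 × 6 = 125.58
  Sum = 319.11 µg/mL·h
oral capsule tail: 19.11/0.059 = 323.898; AUC_ev,0→∞ = 319.11 + 323.898 = 643.008 µg/mL·h
F = (AUC_ev/D_ev)/(AUC_iv/D_iv) = (643.008/75)/(888.9365/50) = 8.57344/17.77873 = 0.4822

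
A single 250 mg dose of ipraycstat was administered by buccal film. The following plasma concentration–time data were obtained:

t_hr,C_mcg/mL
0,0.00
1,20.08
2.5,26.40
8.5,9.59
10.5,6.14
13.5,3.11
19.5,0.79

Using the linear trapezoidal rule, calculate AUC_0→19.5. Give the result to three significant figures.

AUC = 194 mcg/mL·hr

Trapezoidal AUC_0→19.5:
  [0→1]: (0.00+20.08)/2 × 1 = 10.04
  [1→2.5]: (20.08+26.40)/2 × 1.5 = 34.86
  [2.5→8.5]: (26.40+9.59)/2 × 6 = 107.97
  [8.5→10.5]: (9.59+6.14)/2 × 2 = 15.73
  [10.5→13.5]: (6.14+3.11)/2 × 3 = 13.875
  [13.5→19.5]: (3.11+0.79)/2 × 6 = 11.7
  Sum = 194.175 mcg/mL·hr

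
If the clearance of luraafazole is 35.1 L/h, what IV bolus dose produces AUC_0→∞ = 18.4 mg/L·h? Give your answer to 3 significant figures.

Dose_iv = CL × AUC_0→∞
     = 35.1 × 18.4 = 645.84 mg

Dose = 646 mg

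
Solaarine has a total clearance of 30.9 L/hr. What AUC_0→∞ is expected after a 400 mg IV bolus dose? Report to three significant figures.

AUC_0→∞ = Dose_iv / CL
        = 400 / 30.9 = 12.945 mg/L·hr

AUC = 12.9 mg/L·hr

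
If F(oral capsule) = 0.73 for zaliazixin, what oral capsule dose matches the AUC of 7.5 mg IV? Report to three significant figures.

D_oral = 10.3 mg

For equal systemic exposure: F × D_ev = D_iv
D_ev = D_iv / F = 7.5 / 0.73 = 10.274 mg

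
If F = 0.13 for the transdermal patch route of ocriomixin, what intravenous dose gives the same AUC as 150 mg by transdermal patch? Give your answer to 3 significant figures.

D_iv = 19.5 mg

Systemic exposure from an extravascular dose = F × D_ev, so the equivalent IV dose is F × D_ev.
D_iv = F × D_ev = 0.13 × 150 = 19.5 mg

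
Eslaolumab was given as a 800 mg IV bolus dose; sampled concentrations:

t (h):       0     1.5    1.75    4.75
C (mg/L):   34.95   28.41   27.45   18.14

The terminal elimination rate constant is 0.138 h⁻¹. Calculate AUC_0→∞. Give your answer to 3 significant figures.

Trapezoidal AUC_0→4.75:
  [0→1.5]: (34.95+28.41)/2 × 1.5 = 47.52
  [1.5→1.75]: (28.41+27.45)/2 × 0.25 = 6.9825
  [1.75→4.75]: (27.45+18.14)/2 × 3 = 68.385
  Sum = 122.8875 mg/L·h
Extrapolated tail: C_last / k_e = 18.14 / 0.138 = 131.449
AUC_0→∞ = 122.8875 + 131.449 = 254.3365 mg/L·h

AUC = 254 mg/L·h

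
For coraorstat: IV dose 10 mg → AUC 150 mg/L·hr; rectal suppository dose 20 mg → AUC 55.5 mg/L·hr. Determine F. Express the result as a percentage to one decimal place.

F = (AUC_ev / D_ev) / (AUC_iv / D_iv)
  = (55.5/20) / (150/10)
  = 2.775 / 15 = 0.1850
  = 18.50%

F = 18.5%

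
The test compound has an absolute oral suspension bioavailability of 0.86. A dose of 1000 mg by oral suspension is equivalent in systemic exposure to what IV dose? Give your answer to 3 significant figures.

Systemic exposure from an extravascular dose = F × D_ev, so the equivalent IV dose is F × D_ev.
D_iv = F × D_ev = 0.86 × 1000 = 860 mg

D_iv = 860 mg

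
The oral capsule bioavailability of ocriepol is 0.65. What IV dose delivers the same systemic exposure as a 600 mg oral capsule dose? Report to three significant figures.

D_iv = 390 mg

Systemic exposure from an extravascular dose = F × D_ev, so the equivalent IV dose is F × D_ev.
D_iv = F × D_ev = 0.65 × 600 = 390 mg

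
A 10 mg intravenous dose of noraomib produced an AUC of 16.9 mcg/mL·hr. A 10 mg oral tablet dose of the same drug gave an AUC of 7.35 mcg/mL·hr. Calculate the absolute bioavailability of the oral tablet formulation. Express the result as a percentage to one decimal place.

F = (AUC_ev / D_ev) / (AUC_iv / D_iv)
  = (7.35/10) / (16.9/10)
  = 0.735 / 1.69 = 0.4349
  = 43.49%

F = 43.5%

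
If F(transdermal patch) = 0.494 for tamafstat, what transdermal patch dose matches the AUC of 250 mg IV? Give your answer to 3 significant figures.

D_transdermal = 506 mg

For equal systemic exposure: F × D_ev = D_iv
D_ev = D_iv / F = 250 / 0.494 = 506.073 mg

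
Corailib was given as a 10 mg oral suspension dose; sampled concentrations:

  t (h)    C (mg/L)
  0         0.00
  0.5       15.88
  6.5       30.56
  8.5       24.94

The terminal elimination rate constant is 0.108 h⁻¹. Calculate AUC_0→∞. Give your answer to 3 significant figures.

Trapezoidal AUC_0→8.5:
  [0→0.5]: (0.00+15.88)/2 × 0.5 = 3.97
  [0.5→6.5]: (15.88+30.56)/2 × 6 = 139.32
  [6.5→8.5]: (30.56+24.94)/2 × 2 = 55.5
  Sum = 198.79 mg/L·h
Extrapolated tail: C_last / k_e = 24.94 / 0.108 = 230.926
AUC_0→∞ = 198.79 + 230.926 = 429.716 mg/L·h

AUC = 430 mg/L·h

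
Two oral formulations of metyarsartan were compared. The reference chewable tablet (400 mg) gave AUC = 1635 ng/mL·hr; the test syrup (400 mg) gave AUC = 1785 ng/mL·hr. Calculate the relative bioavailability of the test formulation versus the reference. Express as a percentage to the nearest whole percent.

F_rel = 109%

F_rel = (AUC_test/D_test) / (AUC_ref/D_ref)
      = (1785/400) / (1635/400)
      = 4.4625 / 4.0875 = 1.0917 = 109.17%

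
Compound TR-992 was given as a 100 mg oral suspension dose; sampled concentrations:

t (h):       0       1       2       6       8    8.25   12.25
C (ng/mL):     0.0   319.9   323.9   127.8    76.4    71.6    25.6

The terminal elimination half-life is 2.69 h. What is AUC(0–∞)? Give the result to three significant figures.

Trapezoidal AUC_0→12.25:
  [0→1]: (0.0+319.9)/2 × 1 = 159.95
  [1→2]: (319.9+323.9)/2 × 1 = 321.9
  [2→6]: (323.9+127.8)/2 × 4 = 903.4
  [6→8]: (127.8+76.4)/2 × 2 = 204.2
  [8→8.25]: (76.4+71.6)/2 × 0.25 = 18.5
  [8.25→12.25]: (71.6+25.6)/2 × 4 = 194.4
  Sum = 1802.35 ng/mL·h
k_e = ln2 / t½ = 0.693147 / 2.69 = 0.2577 h^-1
Extrapolated tail: C_last / k_e = 25.6 / 0.2577 = 99.340
AUC_0→∞ = 1802.35 + 99.340 = 1901.69 ng/mL·h

AUC = 1900 ng/mL·h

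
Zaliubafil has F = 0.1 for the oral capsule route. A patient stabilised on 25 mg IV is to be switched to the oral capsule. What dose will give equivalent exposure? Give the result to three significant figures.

For equal systemic exposure: F × D_ev = D_iv
D_ev = D_iv / F = 25 / 0.1 = 250 mg

D_oral = 250 mg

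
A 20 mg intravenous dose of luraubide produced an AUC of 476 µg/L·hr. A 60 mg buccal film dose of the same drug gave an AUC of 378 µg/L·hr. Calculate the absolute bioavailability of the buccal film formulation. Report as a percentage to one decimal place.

F = (AUC_ev / D_ev) / (AUC_iv / D_iv)
  = (378/60) / (476/20)
  = 6.3 / 23.8 = 0.2647
  = 26.47%

F = 26.5%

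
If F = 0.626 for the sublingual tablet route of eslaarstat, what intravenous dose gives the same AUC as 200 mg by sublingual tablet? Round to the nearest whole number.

D_iv = 125 mg

Systemic exposure from an extravascular dose = F × D_ev, so the equivalent IV dose is F × D_ev.
D_iv = F × D_ev = 0.626 × 200 = 125.2 mg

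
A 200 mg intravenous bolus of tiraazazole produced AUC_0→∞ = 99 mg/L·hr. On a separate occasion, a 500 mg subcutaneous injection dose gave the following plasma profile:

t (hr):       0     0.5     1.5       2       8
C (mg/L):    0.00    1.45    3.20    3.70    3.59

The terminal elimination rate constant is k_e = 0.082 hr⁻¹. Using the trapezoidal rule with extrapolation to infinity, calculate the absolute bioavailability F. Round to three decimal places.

Trapezoidal AUC_0→8 (subcutaneous injection):
  [0→0.5]: (0.00+1.45)/2 × 0.5 = 0.3625
  [0.5→1.5]: (1.45+3.20)/2 × 1 = 2.325
  [1.5→2]: (3.20+3.70)/2 × 0.5 = 1.725
  [2→8]: (3.70+3.59)/2 × 6 = 21.87
  Sum = 26.2825 mg/L·hr
Tail: C_last/k_e = 3.59/0.082 = 43.780
AUC_0→∞ (subcutaneous injection) = 26.2825 + 43.780 = 70.0625 mg/L·hr
F = (AUC_ev/D_ev)/(AUC_iv/D_iv) = (70.0625/500)/(99/200) = 0.140125/0.495 = 0.2831

F = 0.283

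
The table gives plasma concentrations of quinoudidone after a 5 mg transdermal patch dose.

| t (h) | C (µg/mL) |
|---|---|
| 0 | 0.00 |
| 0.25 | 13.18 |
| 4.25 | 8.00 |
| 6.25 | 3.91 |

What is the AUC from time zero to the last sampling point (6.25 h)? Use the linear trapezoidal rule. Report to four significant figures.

Trapezoidal AUC_0→6.25:
  [0→0.25]: (0.00+13.18)/2 × 0.25 = 1.6475
  [0.25→4.25]: (13.18+8.00)/2 × 4 = 42.36
  [4.25→6.25]: (8.00+3.91)/2 × 2 = 11.91
  Sum = 55.9175 µg/mL·h

AUC = 55.92 µg/mL·h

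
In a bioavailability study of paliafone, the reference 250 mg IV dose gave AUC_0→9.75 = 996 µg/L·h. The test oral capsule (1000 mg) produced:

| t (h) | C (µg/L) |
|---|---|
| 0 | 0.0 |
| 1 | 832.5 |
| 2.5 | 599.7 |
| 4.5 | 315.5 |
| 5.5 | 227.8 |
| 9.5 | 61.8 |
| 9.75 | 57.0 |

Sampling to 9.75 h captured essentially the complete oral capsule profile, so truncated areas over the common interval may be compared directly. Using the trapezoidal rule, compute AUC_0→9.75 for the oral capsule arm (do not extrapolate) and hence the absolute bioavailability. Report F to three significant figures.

Trapezoidal AUC_0→9.75 (oral capsule):
  [0→1]: (0.0+832.5)/2 × 1 = 416.25
  [1→2.5]: (832.5+599.7)/2 × 1.5 = 1074.15
  [2.5→4.5]: (599.7+315.5)/2 × 2 = 915.2
  [4.5→5.5]: (315.5+227.8)/2 × 1 = 271.65
  [5.5→9.5]: (227.8+61.8)/2 × 4 = 579.2
  [9.5→9.75]: (61.8+57.0)/2 × 0.25 = 14.85
  Sum = 3271.3 µg/L·h
F = (AUC_ev/D_ev)/(AUC_iv/D_iv) = (3271.3/1000)/(996/250) = 3.2713/3.984 = 0.8211

F = 0.821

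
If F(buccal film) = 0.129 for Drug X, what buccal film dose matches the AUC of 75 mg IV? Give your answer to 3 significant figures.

D_buccal = 581 mg

For equal systemic exposure: F × D_ev = D_iv
D_ev = D_iv / F = 75 / 0.129 = 581.395 mg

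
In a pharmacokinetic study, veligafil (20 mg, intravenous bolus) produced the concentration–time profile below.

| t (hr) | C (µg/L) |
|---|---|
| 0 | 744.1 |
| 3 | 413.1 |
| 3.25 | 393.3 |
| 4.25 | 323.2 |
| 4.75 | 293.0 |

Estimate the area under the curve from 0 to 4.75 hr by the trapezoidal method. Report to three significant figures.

Trapezoidal AUC_0→4.75:
  [0→3]: (744.1+413.1)/2 × 3 = 1735.8
  [3→3.25]: (413.1+393.3)/2 × 0.25 = 100.8
  [3.25→4.25]: (393.3+323.2)/2 × 1 = 358.25
  [4.25→4.75]: (323.2+293.0)/2 × 0.5 = 154.05
  Sum = 2348.9 µg/L·hr

AUC = 2350 µg/L·hr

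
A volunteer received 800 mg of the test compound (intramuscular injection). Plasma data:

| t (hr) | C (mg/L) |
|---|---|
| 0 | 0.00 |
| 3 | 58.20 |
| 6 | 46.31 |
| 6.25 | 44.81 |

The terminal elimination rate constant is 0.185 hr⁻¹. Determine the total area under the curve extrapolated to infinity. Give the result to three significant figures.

AUC = 498 mg/L·hr

Trapezoidal AUC_0→6.25:
  [0→3]: (0.00+58.20)/2 × 3 = 87.3
  [3→6]: (58.20+46.31)/2 × 3 = 156.765
  [6→6.25]: (46.31+44.81)/2 × 0.25 = 11.39
  Sum = 255.455 mg/L·hr
Extrapolated tail: C_last / k_e = 44.81 / 0.185 = 242.216
AUC_0→∞ = 255.455 + 242.216 = 497.671 mg/L·hr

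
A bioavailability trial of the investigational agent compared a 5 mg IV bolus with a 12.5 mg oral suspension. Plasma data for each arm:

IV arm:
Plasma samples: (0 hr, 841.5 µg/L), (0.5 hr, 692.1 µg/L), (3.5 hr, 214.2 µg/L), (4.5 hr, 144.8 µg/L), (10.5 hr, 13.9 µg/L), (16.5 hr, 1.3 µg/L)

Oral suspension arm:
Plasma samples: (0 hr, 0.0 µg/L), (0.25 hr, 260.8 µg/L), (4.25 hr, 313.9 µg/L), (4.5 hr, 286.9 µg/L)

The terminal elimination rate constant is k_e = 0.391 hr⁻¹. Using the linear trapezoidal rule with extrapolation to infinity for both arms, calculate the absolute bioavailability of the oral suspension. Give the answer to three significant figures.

Trapezoidal AUC_0→16.5 (IV):
  [0→0.5]: (841.5+692.1)/2 × 0.5 = 383.4
  [0.5→3.5]: (692.1+214.2)/2 × 3 = 1359.45
  [3.5→4.5]: (214.2+144.8)/2 × 1 = 179.5
  [4.5→10.5]: (144.8+13.9)/2 × 6 = 476.1
  [10.5→16.5]: (13.9+1.3)/2 × 6 = 45.6
  Sum = 2444.05 µg/L·hr
IV tail: 1.3/0.391 = 3.325; AUC_iv,0→∞ = 2444.05 + 3.325 = 2447.375 µg/L·hr
Trapezoidal AUC_0→4.5 (oral suspension):
  [0→0.25]: (0.0+260.8)/2 × 0.25 = 32.6
  [0.25→4.25]: (260.8+313.9)/2 × 4 = 1149.4
  [4.25→4.5]: (313.9+286.9)/2 × 0.25 = 75.1
  Sum = 1257.1 µg/L·hr
oral suspension tail: 286.9/0.391 = 733.760; AUC_ev,0→∞ = 1257.1 + 733.760 = 1990.86 µg/L·hr
F = (AUC_ev/D_ev)/(AUC_iv/D_iv) = (1990.86/12.5)/(2447.375/5) = 159.2688/489.475 = 0.3254

F = 0.325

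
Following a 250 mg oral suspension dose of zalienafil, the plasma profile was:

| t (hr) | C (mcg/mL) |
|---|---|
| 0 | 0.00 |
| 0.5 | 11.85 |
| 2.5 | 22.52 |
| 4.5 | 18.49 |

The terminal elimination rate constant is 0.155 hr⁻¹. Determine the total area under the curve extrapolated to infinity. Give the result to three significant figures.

Trapezoidal AUC_0→4.5:
  [0→0.5]: (0.00+11.85)/2 × 0.5 = 2.9625
  [0.5→2.5]: (11.85+22.52)/2 × 2 = 34.37
  [2.5→4.5]: (22.52+18.49)/2 × 2 = 41.01
  Sum = 78.3425 mcg/mL·hr
Extrapolated tail: C_last / k_e = 18.49 / 0.155 = 119.290
AUC_0→∞ = 78.3425 + 119.290 = 197.6325 mcg/mL·hr

AUC = 198 mcg/mL·hr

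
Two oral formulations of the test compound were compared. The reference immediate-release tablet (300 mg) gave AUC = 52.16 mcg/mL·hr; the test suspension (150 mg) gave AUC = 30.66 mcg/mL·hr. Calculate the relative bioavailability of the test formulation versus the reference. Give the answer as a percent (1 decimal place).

F_rel = 117.6%

F_rel = (AUC_test/D_test) / (AUC_ref/D_ref)
      = (30.66/150) / (52.16/300)
      = 0.2044 / 0.173867 = 1.1756 = 117.56%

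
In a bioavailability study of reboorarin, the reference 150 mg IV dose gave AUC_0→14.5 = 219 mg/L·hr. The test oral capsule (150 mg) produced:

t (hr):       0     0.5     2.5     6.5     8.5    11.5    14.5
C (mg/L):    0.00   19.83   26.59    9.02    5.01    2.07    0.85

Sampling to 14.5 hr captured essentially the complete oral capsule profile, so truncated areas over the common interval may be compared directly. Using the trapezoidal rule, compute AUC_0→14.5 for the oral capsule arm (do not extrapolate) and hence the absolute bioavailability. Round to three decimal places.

F = 0.692

Trapezoidal AUC_0→14.5 (oral capsule):
  [0→0.5]: (0.00+19.83)/2 × 0.5 = 4.9575
  [0.5→2.5]: (19.83+26.59)/2 × 2 = 46.42
  [2.5→6.5]: (26.59+9.02)/2 × 4 = 71.22
  [6.5→8.5]: (9.02+5.01)/2 × 2 = 14.03
  [8.5→11.5]: (5.01+2.07)/2 × 3 = 10.62
  [11.5→14.5]: (2.07+0.85)/2 × 3 = 4.38
  Sum = 151.6275 mg/L·hr
F = (AUC_ev/D_ev)/(AUC_iv/D_iv) = (151.6275/150)/(219/150) = 1.01085/1.46 = 0.6924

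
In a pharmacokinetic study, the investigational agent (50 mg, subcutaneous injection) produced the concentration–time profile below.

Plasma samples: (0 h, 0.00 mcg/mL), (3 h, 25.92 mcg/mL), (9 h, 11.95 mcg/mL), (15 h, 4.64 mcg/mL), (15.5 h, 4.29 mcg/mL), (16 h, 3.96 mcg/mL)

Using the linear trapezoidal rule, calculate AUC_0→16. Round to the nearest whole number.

AUC = 207 mcg/mL·h

Trapezoidal AUC_0→16:
  [0→3]: (0.00+25.92)/2 × 3 = 38.88
  [3→9]: (25.92+11.95)/2 × 6 = 113.61
  [9→15]: (11.95+4.64)/2 × 6 = 49.77
  [15→15.5]: (4.64+4.29)/2 × 0.5 = 2.2325
  [15.5→16]: (4.29+3.96)/2 × 0.5 = 2.0625
  Sum = 206.555 mcg/mL·h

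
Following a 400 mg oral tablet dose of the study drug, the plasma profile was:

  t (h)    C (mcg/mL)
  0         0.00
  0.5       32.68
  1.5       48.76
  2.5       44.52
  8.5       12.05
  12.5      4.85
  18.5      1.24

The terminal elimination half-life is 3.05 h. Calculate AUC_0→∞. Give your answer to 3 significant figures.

Trapezoidal AUC_0→18.5:
  [0→0.5]: (0.00+32.68)/2 × 0.5 = 8.17
  [0.5→1.5]: (32.68+48.76)/2 × 1 = 40.72
  [1.5→2.5]: (48.76+44.52)/2 × 1 = 46.64
  [2.5→8.5]: (44.52+12.05)/2 × 6 = 169.71
  [8.5→12.5]: (12.05+4.85)/2 × 4 = 33.8
  [12.5→18.5]: (4.85+1.24)/2 × 6 = 18.27
  Sum = 317.31 mcg/mL·h
k_e = ln2 / t½ = 0.693147 / 3.05 = 0.2273 h^-1
Extrapolated tail: C_last / k_e = 1.24 / 0.2273 = 5.455
AUC_0→∞ = 317.31 + 5.455 = 322.765 mcg/mL·h

AUC = 323 mcg/mL·h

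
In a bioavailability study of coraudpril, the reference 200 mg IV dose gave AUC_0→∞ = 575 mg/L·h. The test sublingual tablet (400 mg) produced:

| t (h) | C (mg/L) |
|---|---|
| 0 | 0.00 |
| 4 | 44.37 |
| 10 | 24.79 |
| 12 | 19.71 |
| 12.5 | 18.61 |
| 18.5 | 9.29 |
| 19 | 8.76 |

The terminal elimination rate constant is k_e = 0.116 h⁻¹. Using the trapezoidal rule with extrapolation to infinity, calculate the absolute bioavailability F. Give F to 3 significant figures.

Trapezoidal AUC_0→19 (sublingual tablet):
  [0→4]: (0.00+44.37)/2 × 4 = 88.74
  [4→10]: (44.37+24.79)/2 × 6 = 207.48
  [10→12]: (24.79+19.71)/2 × 2 = 44.5
  [12→12.5]: (19.71+18.61)/2 × 0.5 = 9.58
  [12.5→18.5]: (18.61+9.29)/2 × 6 = 83.7
  [18.5→19]: (9.29+8.76)/2 × 0.5 = 4.5125
  Sum = 438.5125 mg/L·h
Tail: C_last/k_e = 8.76/0.116 = 75.517
AUC_0→∞ (sublingual tablet) = 438.5125 + 75.517 = 514.0295 mg/L·h
F = (AUC_ev/D_ev)/(AUC_iv/D_iv) = (514.0295/400)/(575/200) = 1.28507/2.875 = 0.4470

F = 0.447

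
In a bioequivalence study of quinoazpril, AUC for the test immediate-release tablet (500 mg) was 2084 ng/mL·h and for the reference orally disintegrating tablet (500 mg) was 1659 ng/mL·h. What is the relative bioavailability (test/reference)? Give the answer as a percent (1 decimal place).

F_rel = 125.6%

F_rel = (AUC_test/D_test) / (AUC_ref/D_ref)
      = (2084/500) / (1659/500)
      = 4.168 / 3.318 = 1.2562 = 125.62%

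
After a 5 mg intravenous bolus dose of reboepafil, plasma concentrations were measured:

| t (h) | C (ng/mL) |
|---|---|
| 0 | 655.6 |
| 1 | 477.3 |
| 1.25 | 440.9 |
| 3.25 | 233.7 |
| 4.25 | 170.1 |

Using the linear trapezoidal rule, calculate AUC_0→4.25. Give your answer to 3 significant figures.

Trapezoidal AUC_0→4.25:
  [0→1]: (655.6+477.3)/2 × 1 = 566.45
  [1→1.25]: (477.3+440.9)/2 × 0.25 = 114.775
  [1.25→3.25]: (440.9+233.7)/2 × 2 = 674.6
  [3.25→4.25]: (233.7+170.1)/2 × 1 = 201.9
  Sum = 1557.725 ng/mL·h

AUC = 1560 ng/mL·h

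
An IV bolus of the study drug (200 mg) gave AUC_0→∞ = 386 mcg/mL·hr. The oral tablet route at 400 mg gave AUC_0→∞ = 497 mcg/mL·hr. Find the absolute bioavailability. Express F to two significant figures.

F = (AUC_ev / D_ev) / (AUC_iv / D_iv)
  = (497/400) / (386/200)
  = 1.2425 / 1.93 = 0.6438

F = 0.64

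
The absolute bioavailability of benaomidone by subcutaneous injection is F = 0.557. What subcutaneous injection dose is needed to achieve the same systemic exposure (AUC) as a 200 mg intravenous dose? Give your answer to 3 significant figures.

D_subcutaneous = 359 mg

For equal systemic exposure: F × D_ev = D_iv
D_ev = D_iv / F = 200 / 0.557 = 359.066 mg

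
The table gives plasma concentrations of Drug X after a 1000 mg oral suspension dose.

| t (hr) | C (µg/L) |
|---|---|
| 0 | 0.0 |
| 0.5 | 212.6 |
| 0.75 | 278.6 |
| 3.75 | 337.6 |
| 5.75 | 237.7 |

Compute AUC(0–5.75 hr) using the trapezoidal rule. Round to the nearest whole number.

Trapezoidal AUC_0→5.75:
  [0→0.5]: (0.0+212.6)/2 × 0.5 = 53.15
  [0.5→0.75]: (212.6+278.6)/2 × 0.25 = 61.4
  [0.75→3.75]: (278.6+337.6)/2 × 3 = 924.3
  [3.75→5.75]: (337.6+237.7)/2 × 2 = 575.3
  Sum = 1614.15 µg/L·hr

AUC = 1614 µg/L·hr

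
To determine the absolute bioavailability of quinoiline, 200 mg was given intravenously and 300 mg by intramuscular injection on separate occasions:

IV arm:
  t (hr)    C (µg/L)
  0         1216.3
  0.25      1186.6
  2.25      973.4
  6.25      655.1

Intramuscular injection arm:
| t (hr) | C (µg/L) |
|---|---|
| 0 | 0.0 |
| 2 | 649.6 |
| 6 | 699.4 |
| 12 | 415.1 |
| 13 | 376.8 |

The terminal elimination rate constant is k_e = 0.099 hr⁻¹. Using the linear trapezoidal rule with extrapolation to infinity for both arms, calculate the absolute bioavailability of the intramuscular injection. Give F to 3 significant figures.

Trapezoidal AUC_0→6.25 (IV):
  [0→0.25]: (1216.3+1186.6)/2 × 0.25 = 300.3625
  [0.25→2.25]: (1186.6+973.4)/2 × 2 = 2160.0
  [2.25→6.25]: (973.4+655.1)/2 × 4 = 3257.0
  Sum = 5717.3625 µg/L·hr
IV tail: 655.1/0.099 = 6617.172; AUC_iv,0→∞ = 5717.3625 + 6617.172 = 12334.5345 µg/L·hr
Trapezoidal AUC_0→13 (intramuscular injection):
  [0→2]: (0.0+649.6)/2 × 2 = 649.6
  [2→6]: (649.6+699.4)/2 × 4 = 2698.0
  [6→12]: (699.4+415.1)/2 × 6 = 3343.5
  [12→13]: (415.1+376.8)/2 × 1 = 395.95
  Sum = 7087.05 µg/L·hr
intramuscular injection tail: 376.8/0.099 = 3806.061; AUC_ev,0→∞ = 7087.05 + 3806.061 = 10893.111 µg/L·hr
F = (AUC_ev/D_ev)/(AUC_iv/D_iv) = (10893.111/300)/(12334.5345/200) = 36.31037/61.6727 = 0.5888

F = 0.589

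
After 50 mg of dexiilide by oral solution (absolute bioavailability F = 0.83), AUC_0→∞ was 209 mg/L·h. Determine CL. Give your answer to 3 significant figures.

CL = F × Dose / AUC_0→∞
   = 0.83 × 50 / 209 = 0.198565 L/h

CL = 0.199 L/h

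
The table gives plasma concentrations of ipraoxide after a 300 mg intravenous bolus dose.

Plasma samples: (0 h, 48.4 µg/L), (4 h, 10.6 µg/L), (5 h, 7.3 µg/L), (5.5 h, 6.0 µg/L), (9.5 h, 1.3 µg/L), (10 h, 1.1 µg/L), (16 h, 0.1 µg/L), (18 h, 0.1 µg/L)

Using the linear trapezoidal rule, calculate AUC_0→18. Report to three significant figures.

Trapezoidal AUC_0→18:
  [0→4]: (48.4+10.6)/2 × 4 = 118.0
  [4→5]: (10.6+7.3)/2 × 1 = 8.95
  [5→5.5]: (7.3+6.0)/2 × 0.5 = 3.325
  [5.5→9.5]: (6.0+1.3)/2 × 4 = 14.6
  [9.5→10]: (1.3+1.1)/2 × 0.5 = 0.6
  [10→16]: (1.1+0.1)/2 × 6 = 3.6
  [16→18]: (0.1+0.1)/2 × 2 = 0.2
  Sum = 149.275 µg/L·h

AUC = 149 µg/L·h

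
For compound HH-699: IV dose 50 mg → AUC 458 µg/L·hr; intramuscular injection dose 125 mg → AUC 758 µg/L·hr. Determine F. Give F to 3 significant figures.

F = (AUC_ev / D_ev) / (AUC_iv / D_iv)
  = (758/125) / (458/50)
  = 6.064 / 9.16 = 0.6620

F = 0.662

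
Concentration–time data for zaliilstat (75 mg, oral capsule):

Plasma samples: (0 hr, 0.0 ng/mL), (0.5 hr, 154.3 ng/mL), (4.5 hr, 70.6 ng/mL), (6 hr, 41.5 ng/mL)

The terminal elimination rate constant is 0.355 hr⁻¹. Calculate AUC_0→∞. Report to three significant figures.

Trapezoidal AUC_0→6:
  [0→0.5]: (0.0+154.3)/2 × 0.5 = 38.575
  [0.5→4.5]: (154.3+70.6)/2 × 4 = 449.8
  [4.5→6]: (70.6+41.5)/2 × 1.5 = 84.075
  Sum = 572.45 ng/mL·hr
Extrapolated tail: C_last / k_e = 41.5 / 0.355 = 116.901
AUC_0→∞ = 572.45 + 116.901 = 689.351 ng/mL·hr

AUC = 689 ng/mL·hr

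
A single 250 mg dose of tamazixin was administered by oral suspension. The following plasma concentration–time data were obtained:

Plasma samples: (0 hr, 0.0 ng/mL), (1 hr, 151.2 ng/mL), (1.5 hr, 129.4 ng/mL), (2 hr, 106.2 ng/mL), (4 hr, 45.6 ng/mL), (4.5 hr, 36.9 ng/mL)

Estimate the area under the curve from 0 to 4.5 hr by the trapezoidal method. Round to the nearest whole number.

AUC = 377 ng/mL·hr

Trapezoidal AUC_0→4.5:
  [0→1]: (0.0+151.2)/2 × 1 = 75.6
  [1→1.5]: (151.2+129.4)/2 × 0.5 = 70.15
  [1.5→2]: (129.4+106.2)/2 × 0.5 = 58.9
  [2→4]: (106.2+45.6)/2 × 2 = 151.8
  [4→4.5]: (45.6+36.9)/2 × 0.5 = 20.625
  Sum = 377.075 ng/mL·hr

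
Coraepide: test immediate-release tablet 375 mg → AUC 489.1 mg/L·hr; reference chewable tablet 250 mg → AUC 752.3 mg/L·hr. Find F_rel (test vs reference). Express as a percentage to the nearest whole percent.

F_rel = 43%

F_rel = (AUC_test/D_test) / (AUC_ref/D_ref)
      = (489.1/375) / (752.3/250)
      = 1.30427 / 3.0092 = 0.4334 = 43.34%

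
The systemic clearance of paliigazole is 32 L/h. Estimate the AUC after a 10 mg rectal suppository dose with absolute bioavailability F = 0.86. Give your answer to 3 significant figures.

AUC_0→∞ = F × Dose / CL
        = 0.86 × 10 / 32 = 0.26875 mg/L·h

AUC = 0.269 mg/L·h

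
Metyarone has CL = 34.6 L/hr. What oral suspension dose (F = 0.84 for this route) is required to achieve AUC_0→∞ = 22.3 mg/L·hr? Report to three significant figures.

Dose = 919 mg

Dose = CL × AUC_0→∞ / F
     = 34.6 × 22.3 / 0.84 = 918.548 mg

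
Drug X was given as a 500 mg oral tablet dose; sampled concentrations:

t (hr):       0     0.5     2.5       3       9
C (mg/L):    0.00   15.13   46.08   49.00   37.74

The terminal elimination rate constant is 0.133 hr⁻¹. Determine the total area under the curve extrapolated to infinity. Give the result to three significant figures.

AUC = 633 mg/L·hr

Trapezoidal AUC_0→9:
  [0→0.5]: (0.00+15.13)/2 × 0.5 = 3.7825
  [0.5→2.5]: (15.13+46.08)/2 × 2 = 61.21
  [2.5→3]: (46.08+49.00)/2 × 0.5 = 23.77
  [3→9]: (49.00+37.74)/2 × 6 = 260.22
  Sum = 348.9825 mg/L·hr
Extrapolated tail: C_last / k_e = 37.74 / 0.133 = 283.759
AUC_0→∞ = 348.9825 + 283.759 = 632.7415 mg/L·hr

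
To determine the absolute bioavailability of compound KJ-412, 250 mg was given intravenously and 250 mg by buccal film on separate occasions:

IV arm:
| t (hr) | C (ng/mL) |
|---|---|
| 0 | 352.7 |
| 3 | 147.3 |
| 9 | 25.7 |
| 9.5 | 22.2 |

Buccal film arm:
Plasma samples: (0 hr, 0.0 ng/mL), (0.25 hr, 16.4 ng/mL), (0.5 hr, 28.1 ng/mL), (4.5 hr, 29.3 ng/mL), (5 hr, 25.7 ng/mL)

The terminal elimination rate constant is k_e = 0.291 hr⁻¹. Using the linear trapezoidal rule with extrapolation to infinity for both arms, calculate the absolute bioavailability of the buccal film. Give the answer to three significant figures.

F = 0.165

Trapezoidal AUC_0→9.5 (IV):
  [0→3]: (352.7+147.3)/2 × 3 = 750.0
  [3→9]: (147.3+25.7)/2 × 6 = 519.0
  [9→9.5]: (25.7+22.2)/2 × 0.5 = 11.975
  Sum = 1280.975 ng/mL·hr
IV tail: 22.2/0.291 = 76.289; AUC_iv,0→∞ = 1280.975 + 76.289 = 1357.264 ng/mL·hr
Trapezoidal AUC_0→5 (buccal film):
  [0→0.25]: (0.0+16.4)/2 × 0.25 = 2.05
  [0.25→0.5]: (16.4+28.1)/2 × 0.25 = 5.5625
  [0.5→4.5]: (28.1+29.3)/2 × 4 = 114.8
  [4.5→5]: (29.3+25.7)/2 × 0.5 = 13.75
  Sum = 136.1625 ng/mL·hr
buccal film tail: 25.7/0.291 = 88.316; AUC_ev,0→∞ = 136.1625 + 88.316 = 224.4785 ng/mL·hr
F = (AUC_ev/D_ev)/(AUC_iv/D_iv) = (224.4785/250)/(1357.264/250) = 0.897914/5.429056 = 0.1654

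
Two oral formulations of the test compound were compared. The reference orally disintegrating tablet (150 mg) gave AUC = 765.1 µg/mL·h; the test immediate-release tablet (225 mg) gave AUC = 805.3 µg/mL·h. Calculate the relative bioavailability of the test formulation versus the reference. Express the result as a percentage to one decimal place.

F_rel = 70.2%

F_rel = (AUC_test/D_test) / (AUC_ref/D_ref)
      = (805.3/225) / (765.1/150)
      = 3.57911 / 5.10067 = 0.7017 = 70.17%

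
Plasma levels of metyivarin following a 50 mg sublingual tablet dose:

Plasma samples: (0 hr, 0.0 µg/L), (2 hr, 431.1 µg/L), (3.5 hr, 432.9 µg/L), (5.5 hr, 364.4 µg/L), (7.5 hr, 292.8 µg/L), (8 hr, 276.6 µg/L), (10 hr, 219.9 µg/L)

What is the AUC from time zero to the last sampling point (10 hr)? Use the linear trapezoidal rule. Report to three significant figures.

Trapezoidal AUC_0→10:
  [0→2]: (0.0+431.1)/2 × 2 = 431.1
  [2→3.5]: (431.1+432.9)/2 × 1.5 = 648.0
  [3.5→5.5]: (432.9+364.4)/2 × 2 = 797.3
  [5.5→7.5]: (364.4+292.8)/2 × 2 = 657.2
  [7.5→8]: (292.8+276.6)/2 × 0.5 = 142.35
  [8→10]: (276.6+219.9)/2 × 2 = 496.5
  Sum = 3172.45 µg/L·hr

AUC = 3170 µg/L·hr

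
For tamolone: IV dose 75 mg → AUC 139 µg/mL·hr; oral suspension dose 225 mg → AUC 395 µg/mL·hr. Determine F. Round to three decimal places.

F = 0.947

F = (AUC_ev / D_ev) / (AUC_iv / D_iv)
  = (395/225) / (139/75)
  = 1.75556 / 1.85333 = 0.9472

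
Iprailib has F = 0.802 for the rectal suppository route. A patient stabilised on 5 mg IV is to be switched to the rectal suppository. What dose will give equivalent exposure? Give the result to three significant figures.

For equal systemic exposure: F × D_ev = D_iv
D_ev = D_iv / F = 5 / 0.802 = 6.23441 mg

D_rectal = 6.23 mg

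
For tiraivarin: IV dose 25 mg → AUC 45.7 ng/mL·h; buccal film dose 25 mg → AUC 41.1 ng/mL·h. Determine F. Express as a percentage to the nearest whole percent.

F = 90%

F = (AUC_ev / D_ev) / (AUC_iv / D_iv)
  = (41.1/25) / (45.7/25)
  = 1.644 / 1.828 = 0.8993
  = 89.93%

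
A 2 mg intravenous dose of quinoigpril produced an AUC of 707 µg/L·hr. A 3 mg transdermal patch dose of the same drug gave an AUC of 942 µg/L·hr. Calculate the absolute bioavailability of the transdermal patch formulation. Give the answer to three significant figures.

F = 0.888

F = (AUC_ev / D_ev) / (AUC_iv / D_iv)
  = (942/3) / (707/2)
  = 314 / 353.5 = 0.8883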